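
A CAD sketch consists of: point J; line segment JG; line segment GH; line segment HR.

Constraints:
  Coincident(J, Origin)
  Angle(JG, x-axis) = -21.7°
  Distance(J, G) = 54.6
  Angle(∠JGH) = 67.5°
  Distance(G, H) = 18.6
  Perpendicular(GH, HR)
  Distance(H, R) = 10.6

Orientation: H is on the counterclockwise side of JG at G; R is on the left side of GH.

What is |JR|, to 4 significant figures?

39.91

J is at the origin; JG runs at -21.7° with length 54.6, so G = 54.6·(cos -21.7°, sin -21.7°) = (50.73, -20.19). ∠JGH = 67.5°, so GH runs at -21.7° + (180° − 67.5°) = 90.80° from the x-axis; with |GH| = 18.6, H = G + 18.6·(cos 90.80°, sin 90.80°) = (50.47, -1.590). GH is perpendicular to HR; with |HR| = 10.6 on the left of GH, R = H + 10.6·(-0.9999, -0.01396) = (39.87, -1.738). Then |JR| = |R − J| = 39.91.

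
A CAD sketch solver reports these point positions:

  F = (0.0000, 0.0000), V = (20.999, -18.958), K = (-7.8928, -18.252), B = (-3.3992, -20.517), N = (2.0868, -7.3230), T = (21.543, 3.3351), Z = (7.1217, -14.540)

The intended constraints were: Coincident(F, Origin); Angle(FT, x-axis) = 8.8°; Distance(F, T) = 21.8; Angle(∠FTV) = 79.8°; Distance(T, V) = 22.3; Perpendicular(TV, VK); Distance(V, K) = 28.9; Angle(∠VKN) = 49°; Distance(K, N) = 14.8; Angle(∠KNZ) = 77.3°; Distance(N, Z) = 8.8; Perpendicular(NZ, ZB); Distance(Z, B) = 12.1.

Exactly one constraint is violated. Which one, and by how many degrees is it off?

Perpendicular(NZ, ZB) — off by 5.30°.

F = (0.00, 0.00) ✓; FT at 8.800° ✓; |FT| = 21.80 ✓; ∠FTV = 79.80° ✓; |TV| = 22.30 ✓; ∠(TV, VK) = 90.00° ✓; |VK| = 28.90 ✓; ∠VKN = 49.00° ✓; |KN| = 14.80 ✓; ∠KNZ = 77.30° ✓; |NZ| = 8.800 ✓; ∠(NZ, ZB) = 95.30° ✗; |ZB| = 12.10 ✓.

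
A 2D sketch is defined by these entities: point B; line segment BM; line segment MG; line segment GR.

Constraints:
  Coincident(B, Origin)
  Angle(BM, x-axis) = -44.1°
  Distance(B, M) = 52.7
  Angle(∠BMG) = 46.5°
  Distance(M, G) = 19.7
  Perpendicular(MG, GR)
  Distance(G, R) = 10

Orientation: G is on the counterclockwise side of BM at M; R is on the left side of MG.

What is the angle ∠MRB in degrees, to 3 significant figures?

147°

B is at the origin; BM runs at -44.1° with length 52.7, so M = 52.7·(cos -44.1°, sin -44.1°) = (37.8, -36.7). ∠BMG = 46.5°, so MG runs at -44.1° + (180° − 46.5°) = 89.4° from the x-axis; with |MG| = 19.7, G = M + 19.7·(cos 89.4°, sin 89.4°) = (38.1, -17.0). The perpendicularity gives GR at right angles to MG; with |GR| = 10.0 on the left of MG, R = G + 10.0·(-1.00, 0.0105) = (28.1, -16.9). Then cos ∠MRB = RM·RB / (|RM||RB|), giving 147°.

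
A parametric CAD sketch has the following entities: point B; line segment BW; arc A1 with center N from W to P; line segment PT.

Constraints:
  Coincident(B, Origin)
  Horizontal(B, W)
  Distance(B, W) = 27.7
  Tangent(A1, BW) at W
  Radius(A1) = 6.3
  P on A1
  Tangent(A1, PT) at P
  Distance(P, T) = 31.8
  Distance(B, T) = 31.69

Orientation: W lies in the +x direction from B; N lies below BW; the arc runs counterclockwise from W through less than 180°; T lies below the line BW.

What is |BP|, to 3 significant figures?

22.4

B is at the origin; BW is horizontal with |BW| = 27.7 and W on the +x side, so W = (27.7, 0.00). Tangency of A1 to BW means the radius NW is perpendicular to BW, so N = W + (0, -6.3) = (27.7, -6.30). Since NP ⟂ PT (tangency), |NT| = √(6.3² + 31.8²) = 32.4 regardless of where P sits on A1. So T lies on both circle(B, 31.69) and circle(N, 32.4); the below-BW intersection is T = (6.68, -31.0). P is the foot of the tangent from T: P = (22.2, -3.22).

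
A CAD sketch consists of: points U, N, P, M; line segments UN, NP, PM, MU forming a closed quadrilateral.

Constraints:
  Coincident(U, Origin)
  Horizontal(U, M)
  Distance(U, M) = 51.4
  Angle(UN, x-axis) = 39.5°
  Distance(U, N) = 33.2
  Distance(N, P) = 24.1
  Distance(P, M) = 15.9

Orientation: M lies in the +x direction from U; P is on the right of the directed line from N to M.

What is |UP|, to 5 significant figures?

35.533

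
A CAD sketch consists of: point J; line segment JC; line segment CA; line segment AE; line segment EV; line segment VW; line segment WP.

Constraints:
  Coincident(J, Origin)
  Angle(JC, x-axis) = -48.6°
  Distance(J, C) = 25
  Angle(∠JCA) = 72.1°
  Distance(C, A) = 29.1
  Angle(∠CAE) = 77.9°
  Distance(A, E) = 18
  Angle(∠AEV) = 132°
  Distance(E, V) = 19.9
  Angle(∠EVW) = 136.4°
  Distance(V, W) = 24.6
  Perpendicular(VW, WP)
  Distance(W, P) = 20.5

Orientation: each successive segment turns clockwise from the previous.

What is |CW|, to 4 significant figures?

26.85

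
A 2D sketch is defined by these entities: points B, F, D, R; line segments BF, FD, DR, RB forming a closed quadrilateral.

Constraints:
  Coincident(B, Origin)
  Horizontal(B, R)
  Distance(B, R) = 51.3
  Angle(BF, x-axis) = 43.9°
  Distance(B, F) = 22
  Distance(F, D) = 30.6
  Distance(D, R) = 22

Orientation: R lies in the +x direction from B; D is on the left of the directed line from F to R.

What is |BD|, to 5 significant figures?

50.558

B is at the origin; BR is horizontal with |BR| = 51.3 and R in +x, so R = (51.3, 0). BF runs at 43.9° with |BF| = 22.0, so F = (15.852, 15.255). D is determined by |FD| = 30.6 and |DR| = 22.0 together: it lies at the intersection of circle(F, 30.6) and circle(R, 22.0). With |FR| = 38.591, the foot of the radical line on FR is 25.156 from F and the perpendicular offset is √(30.6² − 25.156²) = 17.422. Taking the left-of-FR solution: D = (45.846, 21.313).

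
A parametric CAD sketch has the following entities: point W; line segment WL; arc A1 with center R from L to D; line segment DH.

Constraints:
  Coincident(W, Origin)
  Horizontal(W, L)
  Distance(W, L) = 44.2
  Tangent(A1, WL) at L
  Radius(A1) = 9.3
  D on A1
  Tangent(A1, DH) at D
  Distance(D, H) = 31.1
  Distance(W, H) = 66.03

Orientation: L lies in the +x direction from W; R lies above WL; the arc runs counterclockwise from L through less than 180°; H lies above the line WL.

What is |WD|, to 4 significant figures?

54.37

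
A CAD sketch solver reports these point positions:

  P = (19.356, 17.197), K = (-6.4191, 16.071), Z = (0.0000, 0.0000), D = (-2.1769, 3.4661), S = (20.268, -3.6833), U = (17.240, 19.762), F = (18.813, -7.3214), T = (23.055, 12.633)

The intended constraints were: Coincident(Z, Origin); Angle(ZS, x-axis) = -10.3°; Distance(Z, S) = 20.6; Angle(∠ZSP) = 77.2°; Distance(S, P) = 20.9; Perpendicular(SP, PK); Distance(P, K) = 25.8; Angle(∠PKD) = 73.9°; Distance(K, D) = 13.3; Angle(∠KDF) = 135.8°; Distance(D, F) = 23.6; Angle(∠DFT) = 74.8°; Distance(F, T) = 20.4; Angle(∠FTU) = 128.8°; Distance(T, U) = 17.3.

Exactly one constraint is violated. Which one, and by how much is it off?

Distance(T, U) = 17.3 — off by 8.10.

Z = (0.00, 0.00) ✓; ZS at -10.30° ✓; |ZS| = 20.60 ✓; ∠ZSP = 77.20° ✓; |SP| = 20.90 ✓; ∠(SP, PK) = 90.00° ✓; |PK| = 25.80 ✓; ∠PKD = 73.90° ✓; |KD| = 13.30 ✓; ∠KDF = 135.8° ✓; |DF| = 23.60 ✓; ∠DFT = 74.80° ✓; |FT| = 20.40 ✓; ∠FTU = 128.8° ✓; |TU| = 9.200 ✗.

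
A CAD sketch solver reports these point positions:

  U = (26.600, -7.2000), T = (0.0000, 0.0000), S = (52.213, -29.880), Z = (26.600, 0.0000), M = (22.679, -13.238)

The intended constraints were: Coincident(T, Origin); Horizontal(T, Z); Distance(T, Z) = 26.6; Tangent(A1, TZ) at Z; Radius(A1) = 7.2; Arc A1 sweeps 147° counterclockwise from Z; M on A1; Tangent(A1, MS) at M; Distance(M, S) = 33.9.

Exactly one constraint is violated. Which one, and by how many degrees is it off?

Tangent(A1, MS) at M — off by 3.60°.

T = (0.00, 0.00) ✓; T.y = 0.00, Z.y = 0.00 ✓; |TZ| = 26.60 ✓; ∠(UZ, ZT) = 90.00° ✓; |UZ| = 7.200 ✓; bearing(U→M) − bearing(U→Z) = 147.0° ✓; |UM| = 7.199 ✓; ∠(UM, MS) = 86.40° ✗; |MS| = 33.90 ✓.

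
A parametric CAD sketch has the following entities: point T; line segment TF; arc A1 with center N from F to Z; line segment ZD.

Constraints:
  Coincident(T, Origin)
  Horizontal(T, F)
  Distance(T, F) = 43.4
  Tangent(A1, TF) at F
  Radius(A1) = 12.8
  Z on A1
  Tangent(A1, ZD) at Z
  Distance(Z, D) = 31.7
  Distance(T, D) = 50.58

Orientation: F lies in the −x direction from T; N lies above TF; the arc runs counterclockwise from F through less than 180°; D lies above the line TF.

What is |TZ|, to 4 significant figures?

32.70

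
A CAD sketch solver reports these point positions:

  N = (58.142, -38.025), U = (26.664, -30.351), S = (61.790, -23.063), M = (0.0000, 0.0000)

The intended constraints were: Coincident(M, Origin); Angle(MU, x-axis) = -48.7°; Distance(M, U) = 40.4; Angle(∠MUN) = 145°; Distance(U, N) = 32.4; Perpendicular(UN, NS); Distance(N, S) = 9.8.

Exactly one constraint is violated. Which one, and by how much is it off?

Distance(N, S) = 9.8 — off by 5.60.

M = (0.00, 0.00) ✓; MU at -48.70° ✓; |MU| = 40.40 ✓; ∠MUN = 145.0° ✓; |UN| = 32.40 ✓; ∠(UN, NS) = 90.00° ✓; |NS| = 15.40 ✗.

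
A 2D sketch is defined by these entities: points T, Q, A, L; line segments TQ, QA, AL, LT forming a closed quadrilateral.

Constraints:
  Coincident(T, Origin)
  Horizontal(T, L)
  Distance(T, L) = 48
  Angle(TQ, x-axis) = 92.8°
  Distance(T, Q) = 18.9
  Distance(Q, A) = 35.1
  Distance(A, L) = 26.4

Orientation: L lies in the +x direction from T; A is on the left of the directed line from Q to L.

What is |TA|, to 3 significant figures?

40.7

Checks: TQ at 92.80° ✓; |QA| = 35.10 ✓; |AL| = 26.40 ✓.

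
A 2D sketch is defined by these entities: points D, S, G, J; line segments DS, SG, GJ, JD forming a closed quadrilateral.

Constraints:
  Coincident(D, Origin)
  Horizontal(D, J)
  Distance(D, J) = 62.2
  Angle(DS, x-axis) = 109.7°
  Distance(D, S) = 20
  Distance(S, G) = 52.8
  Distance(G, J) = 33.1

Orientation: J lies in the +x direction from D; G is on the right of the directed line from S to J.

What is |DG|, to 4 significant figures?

36.69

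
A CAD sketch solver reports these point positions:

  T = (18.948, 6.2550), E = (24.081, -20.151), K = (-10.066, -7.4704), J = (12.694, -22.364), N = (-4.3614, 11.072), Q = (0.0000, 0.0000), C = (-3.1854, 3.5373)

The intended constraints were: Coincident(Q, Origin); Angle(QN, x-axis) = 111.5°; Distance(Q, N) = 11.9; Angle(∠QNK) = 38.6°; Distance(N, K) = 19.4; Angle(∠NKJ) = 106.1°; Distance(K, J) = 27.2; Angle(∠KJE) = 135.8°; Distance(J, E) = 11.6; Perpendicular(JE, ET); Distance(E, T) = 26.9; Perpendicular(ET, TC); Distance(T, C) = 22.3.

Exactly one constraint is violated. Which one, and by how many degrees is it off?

Perpendicular(ET, TC) — off by 4.00°.

Q = (0.00, 0.00) ✓; QN at 111.5° ✓; |QN| = 11.90 ✓; ∠QNK = 38.60° ✓; |NK| = 19.40 ✓; ∠NKJ = 106.1° ✓; |KJ| = 27.20 ✓; ∠KJE = 135.8° ✓; |JE| = 11.60 ✓; ∠(JE, ET) = 90.00° ✓; |ET| = 26.90 ✓; ∠(ET, TC) = 86.00° ✗; |TC| = 22.30 ✓.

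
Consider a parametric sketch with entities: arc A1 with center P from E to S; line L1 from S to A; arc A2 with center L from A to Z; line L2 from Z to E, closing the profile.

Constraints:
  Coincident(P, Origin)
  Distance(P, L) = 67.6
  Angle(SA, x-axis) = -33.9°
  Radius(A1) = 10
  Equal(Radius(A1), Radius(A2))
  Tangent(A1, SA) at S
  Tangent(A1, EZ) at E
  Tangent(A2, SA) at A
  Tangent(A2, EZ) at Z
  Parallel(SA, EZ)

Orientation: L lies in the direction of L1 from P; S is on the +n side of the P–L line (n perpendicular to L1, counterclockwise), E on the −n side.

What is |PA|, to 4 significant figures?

68.34

The slot axis is L1's direction at -33.9°, so u = (cos -33.9°, sin -33.9°) = (0.8300, -0.5577) and n = (−sin -33.9°, cos -33.9°) = (0.5577, 0.8300). P is at the origin and L lies 67.6 along u from P, so L = 67.6·u = (56.11, -37.70). Tangency of A1 to both parallel lines with radius 10.0 puts S and E at P ± 10.0·n: S = (5.577, 8.300), E = (-5.577, -8.300). Equal radii place A and Z the same way about L: A = L + 10.0·n = (61.69, -29.40), Z = L − 10.0·n = (50.53, -46.00). Then |PA| = |A − P| = 68.34.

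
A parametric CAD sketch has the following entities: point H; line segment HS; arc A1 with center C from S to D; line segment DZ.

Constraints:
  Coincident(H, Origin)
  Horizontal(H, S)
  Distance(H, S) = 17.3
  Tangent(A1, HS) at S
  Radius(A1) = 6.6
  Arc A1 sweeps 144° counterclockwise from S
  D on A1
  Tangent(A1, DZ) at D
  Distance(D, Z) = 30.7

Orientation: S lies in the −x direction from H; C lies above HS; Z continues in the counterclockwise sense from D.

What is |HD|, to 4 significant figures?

17.96

H is at the origin; H and S share the same y with |HS| = 17.3 and S on the −x side, so S = (-17.30, 0.000). The tangent condition forces CS to be normal to HS, so C = S + (0, 6.6) = (-17.30, 6.600). On A1, S sits at bearing -90° from C; a 144° counterclockwise sweep puts D at bearing 54°, so D = C + 6.6·(cos 54°, sin 54°) = (-13.42, 11.94). Then |HD| = |D − H| = 17.96.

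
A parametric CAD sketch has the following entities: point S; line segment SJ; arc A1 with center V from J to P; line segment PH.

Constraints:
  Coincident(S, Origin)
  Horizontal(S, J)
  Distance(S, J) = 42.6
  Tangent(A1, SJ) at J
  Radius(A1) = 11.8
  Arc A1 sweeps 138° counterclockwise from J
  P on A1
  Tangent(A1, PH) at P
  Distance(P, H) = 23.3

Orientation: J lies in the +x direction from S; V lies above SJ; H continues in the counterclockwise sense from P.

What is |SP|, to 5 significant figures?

54.524

The tangent condition forces VJ to be normal to SJ, so V = J + (0, 11.8) = (42.600, 11.800). On A1, J sits at bearing -90° from V; a 138° counterclockwise sweep puts P at bearing 48°, so P = V + 11.8·(cos 48°, sin 48°) = (50.496, 20.569). Then |SP| = |P − S| = 54.524.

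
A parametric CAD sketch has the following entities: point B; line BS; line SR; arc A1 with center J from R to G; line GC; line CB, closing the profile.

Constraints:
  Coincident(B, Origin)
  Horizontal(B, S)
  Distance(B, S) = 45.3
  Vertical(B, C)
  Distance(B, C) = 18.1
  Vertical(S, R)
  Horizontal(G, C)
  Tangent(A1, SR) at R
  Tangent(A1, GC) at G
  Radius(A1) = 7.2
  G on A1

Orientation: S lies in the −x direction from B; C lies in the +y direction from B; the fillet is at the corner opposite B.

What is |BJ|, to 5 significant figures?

39.629

B is at the origin; BS is horizontal with |BS| = 45.3 and S on the −x side, so S = (-45.300, 0.0000). B and C share the same x with |BC| = 18.1 and C on the +y side, so C = (0.0000, 18.100). The virtual corner opposite B is at (-45.300, 18.100). The tangent condition forces JR to be normal to SR and tangency of A1 to GC means the radius JG is perpendicular to GC, with radius 7.2, so the center J sits 7.2 in from both sides at J = (-38.100, 10.900). Then |BJ| = |J − B| = 39.629.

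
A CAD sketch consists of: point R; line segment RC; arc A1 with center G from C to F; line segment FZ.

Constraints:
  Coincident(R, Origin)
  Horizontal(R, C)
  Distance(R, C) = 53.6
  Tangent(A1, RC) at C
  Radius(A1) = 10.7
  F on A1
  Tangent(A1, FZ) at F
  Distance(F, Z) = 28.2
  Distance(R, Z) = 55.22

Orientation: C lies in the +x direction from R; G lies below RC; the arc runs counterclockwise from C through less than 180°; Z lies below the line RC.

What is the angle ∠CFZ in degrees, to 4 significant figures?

137.7°

R is at the origin; R and C share the same y with |RC| = 53.6 and C on the +x side, so C = (53.60, 0.000). Tangency of A1 to RC means the radius GC is perpendicular to RC, so G = C + (0, -10.7) = (53.60, -10.70). Since GF ⟂ FZ (tangency), |GZ| = √(10.7² + 28.2²) = 30.16 regardless of where F sits on A1. So Z lies on both circle(R, 55.22) and circle(G, 30.16); the below-RC intersection is Z = (40.29, -37.76). F is the foot of the tangent from Z: F = (42.95, -9.691).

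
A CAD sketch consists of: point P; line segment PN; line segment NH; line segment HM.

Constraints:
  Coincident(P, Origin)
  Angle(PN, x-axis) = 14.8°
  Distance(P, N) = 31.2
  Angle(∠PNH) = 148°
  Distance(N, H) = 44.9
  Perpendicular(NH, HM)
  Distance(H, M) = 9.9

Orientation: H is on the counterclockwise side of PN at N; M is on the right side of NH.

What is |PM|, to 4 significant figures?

76.10

P is at the origin; PN runs at 14.8° with length 31.2, so N = 31.2·(cos 14.8°, sin 14.8°) = (30.16, 7.970). ∠PNH = 148.0°, so NH runs at 14.8° + (180° − 148.0°) = 46.80° from the x-axis; with |NH| = 44.9, H = N + 44.9·(cos 46.80°, sin 46.80°) = (60.90, 40.70). NH is perpendicular to HM; with |HM| = 9.9 on the right of NH, M = H + 9.9·(0.7290, -0.6845) = (68.12, 33.92). Then |PM| = |M − P| = 76.10.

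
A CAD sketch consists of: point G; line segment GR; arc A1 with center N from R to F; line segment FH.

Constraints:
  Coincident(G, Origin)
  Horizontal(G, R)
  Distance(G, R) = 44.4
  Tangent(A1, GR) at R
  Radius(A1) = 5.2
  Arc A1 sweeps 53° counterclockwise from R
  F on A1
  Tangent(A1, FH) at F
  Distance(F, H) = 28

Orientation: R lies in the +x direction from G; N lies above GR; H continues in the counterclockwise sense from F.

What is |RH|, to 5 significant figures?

32.220

G is at the origin; G and R share the same y with |GR| = 44.4 and R on the +x side, so R = (44.400, 0.0000). Tangency of A1 to GR means the radius NR is perpendicular to GR, so N = R + (0, 5.2) = (44.400, 5.2000). On A1, R sits at bearing -90° from N; a 53° counterclockwise sweep puts F at bearing -37°, so F = N + 5.2·(cos -37°, sin -37°) = (48.553, 2.0706). Tangency of A1 to FH means the radius NF is perpendicular to FH, so FH runs along (−sin -37°, cos -37°); with |FH| = 28.0, H = (65.404, 24.432). Then |RH| = |H − R| = 32.220.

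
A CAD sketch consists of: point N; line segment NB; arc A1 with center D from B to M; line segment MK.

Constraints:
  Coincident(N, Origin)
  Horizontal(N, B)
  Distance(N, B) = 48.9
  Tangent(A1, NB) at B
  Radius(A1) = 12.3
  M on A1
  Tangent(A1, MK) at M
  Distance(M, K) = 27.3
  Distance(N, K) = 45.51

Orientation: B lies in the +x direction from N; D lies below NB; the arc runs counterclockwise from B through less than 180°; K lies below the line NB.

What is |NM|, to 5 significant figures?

38.141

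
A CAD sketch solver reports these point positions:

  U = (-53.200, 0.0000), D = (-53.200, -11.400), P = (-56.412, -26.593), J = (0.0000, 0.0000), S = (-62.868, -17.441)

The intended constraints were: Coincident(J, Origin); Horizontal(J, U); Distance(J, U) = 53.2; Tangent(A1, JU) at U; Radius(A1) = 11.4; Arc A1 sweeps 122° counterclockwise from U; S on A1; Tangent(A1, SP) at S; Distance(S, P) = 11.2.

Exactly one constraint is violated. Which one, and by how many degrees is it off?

Tangent(A1, SP) at S — off by 3.20°.

J = (0.00, 0.00) ✓; J.y = 0.00, U.y = 0.00 ✓; |JU| = 53.20 ✓; ∠(DU, UJ) = 90.00° ✓; |DU| = 11.40 ✓; bearing(D→S) − bearing(D→U) = 122.0° ✓; |DS| = 11.40 ✓; ∠(DS, SP) = 86.80° ✗; |SP| = 11.20 ✓.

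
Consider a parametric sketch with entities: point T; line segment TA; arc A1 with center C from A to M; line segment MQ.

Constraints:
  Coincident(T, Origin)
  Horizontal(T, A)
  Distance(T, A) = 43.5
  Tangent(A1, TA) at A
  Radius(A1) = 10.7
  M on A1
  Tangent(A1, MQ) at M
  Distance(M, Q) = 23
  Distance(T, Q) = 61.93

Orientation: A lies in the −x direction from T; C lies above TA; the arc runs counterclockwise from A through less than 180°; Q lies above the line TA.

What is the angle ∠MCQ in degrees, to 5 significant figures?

65.051°

Checks: |CM| = 10.70 ✓; ∠(CM, MQ) = 90.00° ✓; |MQ| = 23.00 ✓; |TQ| = 61.93 ✓.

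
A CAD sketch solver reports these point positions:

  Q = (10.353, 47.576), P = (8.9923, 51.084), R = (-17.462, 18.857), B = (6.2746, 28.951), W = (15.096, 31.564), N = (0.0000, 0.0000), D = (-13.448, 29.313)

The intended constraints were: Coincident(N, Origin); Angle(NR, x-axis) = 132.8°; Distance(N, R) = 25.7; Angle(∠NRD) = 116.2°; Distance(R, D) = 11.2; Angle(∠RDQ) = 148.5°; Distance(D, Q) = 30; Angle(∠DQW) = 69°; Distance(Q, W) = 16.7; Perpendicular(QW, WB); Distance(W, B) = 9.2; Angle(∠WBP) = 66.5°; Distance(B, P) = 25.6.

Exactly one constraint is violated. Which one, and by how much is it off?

Distance(B, P) = 25.6 — off by 3.30.

N = (0.00, 0.00) ✓; NR at 132.8° ✓; |NR| = 25.70 ✓; ∠NRD = 116.2° ✓; |RD| = 11.20 ✓; ∠RDQ = 148.5° ✓; |DQ| = 30.00 ✓; ∠DQW = 69.00° ✓; |QW| = 16.70 ✓; ∠(QW, WB) = 90.00° ✓; |WB| = 9.200 ✓; ∠WBP = 66.50° ✓; |BP| = 22.30 ✗.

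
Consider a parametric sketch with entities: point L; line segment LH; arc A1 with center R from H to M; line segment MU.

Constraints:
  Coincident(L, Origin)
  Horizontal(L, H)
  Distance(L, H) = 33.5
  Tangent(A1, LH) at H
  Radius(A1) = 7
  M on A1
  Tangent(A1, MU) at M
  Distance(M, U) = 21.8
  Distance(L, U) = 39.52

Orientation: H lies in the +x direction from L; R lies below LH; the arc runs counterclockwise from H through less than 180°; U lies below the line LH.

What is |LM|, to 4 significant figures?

27.45

L is at the origin; LH is horizontal with |LH| = 33.5 and H on the +x side, so H = (33.50, 0.000). Since A1 is tangent to LH there, RH ⟂ LH, so R = H + (0, -7) = (33.50, -7.000). Since RM ⟂ MU (tangency), |RU| = √(7.0² + 21.8²) = 22.90 regardless of where M sits on A1. So U lies on both circle(L, 39.52) and circle(R, 22.90); the below-LH intersection is U = (26.92, -28.93). M is the foot of the tangent from U: M = (26.50, -7.135).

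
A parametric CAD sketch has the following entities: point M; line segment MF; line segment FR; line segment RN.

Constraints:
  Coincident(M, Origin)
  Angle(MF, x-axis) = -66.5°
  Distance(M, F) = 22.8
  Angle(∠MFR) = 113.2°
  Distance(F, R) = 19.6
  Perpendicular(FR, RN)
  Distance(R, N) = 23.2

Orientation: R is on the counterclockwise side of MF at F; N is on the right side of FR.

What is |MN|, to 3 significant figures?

52.6

∠MFR = 113.2°, so FR runs at -66.5° + (180° − 113.2°) = 0.300° from the x-axis; with |FR| = 19.6, R = F + 19.6·(cos 0.300°, sin 0.300°) = (28.7, -20.8). FR ⟂ RN; with |RN| = 23.2 on the right of FR, N = R + 23.2·(0.00524, -1.00) = (28.8, -44.0). Then |MN| = |N − M| = 52.6.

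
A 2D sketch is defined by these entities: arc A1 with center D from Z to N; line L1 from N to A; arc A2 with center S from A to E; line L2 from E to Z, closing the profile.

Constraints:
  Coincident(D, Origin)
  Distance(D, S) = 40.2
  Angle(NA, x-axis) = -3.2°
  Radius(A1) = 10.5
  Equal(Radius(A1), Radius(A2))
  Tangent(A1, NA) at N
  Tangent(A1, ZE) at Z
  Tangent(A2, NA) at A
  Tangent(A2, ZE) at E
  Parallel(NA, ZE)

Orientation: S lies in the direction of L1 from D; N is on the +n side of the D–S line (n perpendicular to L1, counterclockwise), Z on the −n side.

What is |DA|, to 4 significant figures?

41.55

The slot axis is L1's direction at -3.2°, so u = (cos -3.2°, sin -3.2°) = (0.9984, -0.05582) and n = (−sin -3.2°, cos -3.2°) = (0.05582, 0.9984). D is at the origin and S lies 40.2 along u from D, so S = 40.2·u = (40.14, -2.244). Tangency of A1 to both parallel lines with radius 10.5 puts N and Z at D ± 10.5·n: N = (0.5861, 10.48), Z = (-0.5861, -10.48). Equal radii place A and E the same way about S: A = S + 10.5·n = (40.72, 8.240), E = S − 10.5·n = (39.55, -12.73). Then |DA| = |A − D| = 41.55.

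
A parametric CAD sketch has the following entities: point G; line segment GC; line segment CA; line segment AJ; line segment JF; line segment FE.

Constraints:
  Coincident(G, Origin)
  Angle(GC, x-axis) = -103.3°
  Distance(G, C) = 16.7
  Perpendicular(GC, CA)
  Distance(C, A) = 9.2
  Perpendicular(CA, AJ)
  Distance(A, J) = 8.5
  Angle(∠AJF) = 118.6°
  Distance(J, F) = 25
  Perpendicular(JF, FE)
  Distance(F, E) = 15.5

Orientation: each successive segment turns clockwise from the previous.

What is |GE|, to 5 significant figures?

22.442

G is at the origin; GC runs at -103.3° with length 16.7, so C = (-3.8418, -16.252). GC ⟂ CA, so CA runs at 166.70°; with |CA| = 9.2, A = (-12.795, -14.136). The perpendicularity gives AJ at right angles to CA, so AJ runs at 76.700°; with |AJ| = 8.5, J = (-10.840, -5.8636). ∠AJF = 118.6° gives JF at 15.300° from the x-axis; with |JF| = 25.0, F = (13.274, 0.73322). JF ⟂ FE, so FE runs at -74.700°; with |FE| = 15.5, E = (17.364, -14.217). Then |GE| = |E − G| = 22.442.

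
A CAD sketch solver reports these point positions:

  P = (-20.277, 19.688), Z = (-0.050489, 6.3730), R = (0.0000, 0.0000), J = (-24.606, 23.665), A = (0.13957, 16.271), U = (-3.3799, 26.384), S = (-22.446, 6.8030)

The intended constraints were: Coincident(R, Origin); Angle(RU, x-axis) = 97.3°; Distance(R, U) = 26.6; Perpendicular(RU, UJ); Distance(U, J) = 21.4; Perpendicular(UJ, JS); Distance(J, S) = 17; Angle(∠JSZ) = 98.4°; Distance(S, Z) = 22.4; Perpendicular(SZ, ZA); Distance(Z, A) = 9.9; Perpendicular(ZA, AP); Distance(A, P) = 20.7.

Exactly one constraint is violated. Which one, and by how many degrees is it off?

Perpendicular(ZA, AP) — off by 8.40°.

R = (0.00, 0.00) ✓; RU at 97.30° ✓; |RU| = 26.60 ✓; ∠(RU, UJ) = 90.00° ✓; |UJ| = 21.40 ✓; ∠(UJ, JS) = 90.00° ✓; |JS| = 17.00 ✓; ∠JSZ = 98.40° ✓; |SZ| = 22.40 ✓; ∠(SZ, ZA) = 90.00° ✓; |ZA| = 9.900 ✓; ∠(ZA, AP) = 81.60° ✗; |AP| = 20.70 ✓.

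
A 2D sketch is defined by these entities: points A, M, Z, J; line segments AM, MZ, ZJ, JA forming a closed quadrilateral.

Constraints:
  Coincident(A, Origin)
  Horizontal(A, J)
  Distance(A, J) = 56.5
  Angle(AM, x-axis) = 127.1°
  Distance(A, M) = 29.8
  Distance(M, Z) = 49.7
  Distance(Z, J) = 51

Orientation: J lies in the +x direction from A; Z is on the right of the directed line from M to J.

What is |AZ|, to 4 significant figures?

20.13

Checks: |MZ| = 49.70 ✓; |ZJ| = 51.00 ✓.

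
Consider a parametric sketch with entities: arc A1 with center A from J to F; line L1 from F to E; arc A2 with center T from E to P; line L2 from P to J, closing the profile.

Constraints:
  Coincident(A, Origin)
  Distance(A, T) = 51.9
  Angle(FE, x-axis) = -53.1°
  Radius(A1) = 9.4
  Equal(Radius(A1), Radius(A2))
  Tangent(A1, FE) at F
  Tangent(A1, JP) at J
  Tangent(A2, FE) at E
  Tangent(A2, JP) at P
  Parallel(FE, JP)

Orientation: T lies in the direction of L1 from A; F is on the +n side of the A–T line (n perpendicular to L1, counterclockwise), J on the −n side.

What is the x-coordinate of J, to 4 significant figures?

-7.517

A is at the origin and T lies 51.9 along u from A, so T = 51.9·u = (31.16, -41.50). Tangency of A1 to both parallel lines with radius 9.4 puts F and J at A ± 9.4·n: F = (7.517, 5.644), J = (-7.517, -5.644). So J.x = -7.517.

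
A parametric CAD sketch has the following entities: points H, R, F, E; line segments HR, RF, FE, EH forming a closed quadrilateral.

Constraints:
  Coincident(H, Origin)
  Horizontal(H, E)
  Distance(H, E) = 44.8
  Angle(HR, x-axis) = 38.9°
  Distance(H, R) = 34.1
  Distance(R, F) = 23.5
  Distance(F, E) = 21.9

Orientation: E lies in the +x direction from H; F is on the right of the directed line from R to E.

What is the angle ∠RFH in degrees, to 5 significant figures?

94.204°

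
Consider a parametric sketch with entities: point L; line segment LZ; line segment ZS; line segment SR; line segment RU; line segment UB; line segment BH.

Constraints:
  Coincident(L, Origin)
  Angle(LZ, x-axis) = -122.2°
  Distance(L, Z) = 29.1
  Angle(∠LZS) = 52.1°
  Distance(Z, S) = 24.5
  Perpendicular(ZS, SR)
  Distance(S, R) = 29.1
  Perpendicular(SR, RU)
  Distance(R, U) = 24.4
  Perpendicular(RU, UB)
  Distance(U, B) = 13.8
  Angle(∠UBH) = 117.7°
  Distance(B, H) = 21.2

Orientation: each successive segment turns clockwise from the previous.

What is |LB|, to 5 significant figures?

19.357

L is at the origin; LZ runs at -122.2° with length 29.1, so Z = (-15.507, -24.624). ∠LZS = 52.1° gives ZS at 109.90° from the x-axis; with |ZS| = 24.5, S = (-23.846, -1.5872). ZS is perpendicular to SR, so SR runs at 19.900°; with |SR| = 29.1, R = (3.5164, 8.3179). SR is perpendicular to RU, so RU runs at -70.100°; with |RU| = 24.4, U = (11.822, -14.625). RU ⟂ UB, so UB runs at -160.10°; with |UB| = 13.8, B = (-1.1543, -19.322). Then |LB| = |B − L| = 19.357.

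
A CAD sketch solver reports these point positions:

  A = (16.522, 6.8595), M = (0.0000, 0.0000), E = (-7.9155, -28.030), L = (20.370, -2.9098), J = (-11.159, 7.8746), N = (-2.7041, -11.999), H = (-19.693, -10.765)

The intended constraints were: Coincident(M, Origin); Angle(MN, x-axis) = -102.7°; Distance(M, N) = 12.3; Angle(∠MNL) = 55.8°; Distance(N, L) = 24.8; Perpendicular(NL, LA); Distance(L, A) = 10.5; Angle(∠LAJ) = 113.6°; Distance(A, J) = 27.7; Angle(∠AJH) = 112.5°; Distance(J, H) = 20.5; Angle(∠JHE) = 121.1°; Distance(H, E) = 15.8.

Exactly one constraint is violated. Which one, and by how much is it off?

Distance(H, E) = 15.8 — off by 5.10.

M = (0.00, 0.00) ✓; MN at -102.7° ✓; |MN| = 12.30 ✓; ∠MNL = 55.80° ✓; |NL| = 24.80 ✓; ∠(NL, LA) = 90.00° ✓; |LA| = 10.50 ✓; ∠LAJ = 113.6° ✓; |AJ| = 27.70 ✓; ∠AJH = 112.5° ✓; |JH| = 20.50 ✓; ∠JHE = 121.1° ✓; |HE| = 20.90 ✗.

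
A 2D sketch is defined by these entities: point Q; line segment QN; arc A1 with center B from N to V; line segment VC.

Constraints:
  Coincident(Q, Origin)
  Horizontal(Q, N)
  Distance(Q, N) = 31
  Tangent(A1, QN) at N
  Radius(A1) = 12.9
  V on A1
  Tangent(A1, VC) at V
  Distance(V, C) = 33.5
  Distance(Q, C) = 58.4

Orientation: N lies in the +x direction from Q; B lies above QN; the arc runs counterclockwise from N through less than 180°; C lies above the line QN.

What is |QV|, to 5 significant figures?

46.461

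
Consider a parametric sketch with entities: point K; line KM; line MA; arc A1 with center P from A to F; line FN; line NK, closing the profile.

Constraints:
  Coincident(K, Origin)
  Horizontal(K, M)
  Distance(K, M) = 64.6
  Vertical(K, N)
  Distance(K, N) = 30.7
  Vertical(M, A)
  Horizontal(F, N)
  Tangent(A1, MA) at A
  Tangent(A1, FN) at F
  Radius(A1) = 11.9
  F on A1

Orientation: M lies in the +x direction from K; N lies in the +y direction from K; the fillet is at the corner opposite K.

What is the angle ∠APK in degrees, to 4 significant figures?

160.4°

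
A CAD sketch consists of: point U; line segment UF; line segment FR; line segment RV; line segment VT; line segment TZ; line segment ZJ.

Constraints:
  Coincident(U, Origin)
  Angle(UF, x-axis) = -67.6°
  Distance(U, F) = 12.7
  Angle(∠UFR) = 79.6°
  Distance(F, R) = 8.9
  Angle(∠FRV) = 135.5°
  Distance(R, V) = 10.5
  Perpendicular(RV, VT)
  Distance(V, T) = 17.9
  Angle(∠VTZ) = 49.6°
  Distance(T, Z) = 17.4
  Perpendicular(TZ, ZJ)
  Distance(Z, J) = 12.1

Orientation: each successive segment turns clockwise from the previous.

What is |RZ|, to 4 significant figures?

7.171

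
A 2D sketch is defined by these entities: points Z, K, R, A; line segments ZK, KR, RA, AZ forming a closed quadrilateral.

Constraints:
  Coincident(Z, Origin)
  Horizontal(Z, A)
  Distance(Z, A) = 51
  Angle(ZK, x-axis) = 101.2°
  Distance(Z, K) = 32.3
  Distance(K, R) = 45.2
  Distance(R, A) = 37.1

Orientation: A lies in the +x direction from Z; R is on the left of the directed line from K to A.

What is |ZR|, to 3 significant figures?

52.3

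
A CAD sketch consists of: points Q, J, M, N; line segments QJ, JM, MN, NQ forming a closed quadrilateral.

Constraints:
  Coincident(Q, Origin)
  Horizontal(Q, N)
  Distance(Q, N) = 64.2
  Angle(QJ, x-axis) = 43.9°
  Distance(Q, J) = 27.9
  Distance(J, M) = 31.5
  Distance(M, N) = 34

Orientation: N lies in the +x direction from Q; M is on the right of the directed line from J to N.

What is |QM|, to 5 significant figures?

33.212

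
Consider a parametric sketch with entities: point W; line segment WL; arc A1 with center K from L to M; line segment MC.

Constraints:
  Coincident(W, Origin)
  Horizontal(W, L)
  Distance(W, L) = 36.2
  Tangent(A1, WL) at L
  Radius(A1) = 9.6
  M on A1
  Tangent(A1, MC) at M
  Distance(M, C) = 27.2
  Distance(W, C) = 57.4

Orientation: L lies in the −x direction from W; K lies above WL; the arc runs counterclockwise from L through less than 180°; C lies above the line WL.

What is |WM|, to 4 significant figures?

31.96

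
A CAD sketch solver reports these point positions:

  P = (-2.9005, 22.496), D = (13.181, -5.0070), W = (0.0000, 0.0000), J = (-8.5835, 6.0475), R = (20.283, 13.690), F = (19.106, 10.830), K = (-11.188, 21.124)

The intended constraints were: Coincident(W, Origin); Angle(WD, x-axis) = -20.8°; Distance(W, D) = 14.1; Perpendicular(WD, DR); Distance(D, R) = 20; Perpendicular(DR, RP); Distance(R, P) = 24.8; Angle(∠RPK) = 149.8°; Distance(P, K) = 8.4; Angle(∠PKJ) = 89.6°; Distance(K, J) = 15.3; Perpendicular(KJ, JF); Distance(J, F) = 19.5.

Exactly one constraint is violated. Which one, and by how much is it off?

Distance(J, F) = 19.5 — off by 8.60.

W = (0.00, 0.00) ✓; WD at -20.80° ✓; |WD| = 14.10 ✓; ∠(WD, DR) = 90.00° ✓; |DR| = 20.00 ✓; ∠(DR, RP) = 90.00° ✓; |RP| = 24.80 ✓; ∠RPK = 149.8° ✓; |PK| = 8.400 ✓; ∠PKJ = 89.60° ✓; |KJ| = 15.30 ✓; ∠(KJ, JF) = 90.00° ✓; |JF| = 28.10 ✗.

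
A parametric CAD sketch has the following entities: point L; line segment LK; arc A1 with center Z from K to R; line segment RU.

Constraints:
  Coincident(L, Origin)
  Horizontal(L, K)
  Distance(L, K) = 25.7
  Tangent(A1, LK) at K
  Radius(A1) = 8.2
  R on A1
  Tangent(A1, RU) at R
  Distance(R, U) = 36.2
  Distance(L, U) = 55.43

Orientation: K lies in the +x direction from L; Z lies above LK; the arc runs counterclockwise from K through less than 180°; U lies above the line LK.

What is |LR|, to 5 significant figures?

34.929

L is at the origin; LK is horizontal with |LK| = 25.7 and K on the +x side, so K = (25.700, 0.0000). Tangency of A1 to LK means the radius ZK is perpendicular to LK, so Z = K + (0, 8.2) = (25.700, 8.2000). Since ZR ⟂ RU (tangency), |ZU| = √(8.2² + 36.2²) = 37.117 regardless of where R sits on A1. So U lies on both circle(L, 55.43) and circle(Z, 37.117); the above-LK intersection is U = (32.897, 44.613). R is the foot of the tangent from U: R = (33.897, 8.4266).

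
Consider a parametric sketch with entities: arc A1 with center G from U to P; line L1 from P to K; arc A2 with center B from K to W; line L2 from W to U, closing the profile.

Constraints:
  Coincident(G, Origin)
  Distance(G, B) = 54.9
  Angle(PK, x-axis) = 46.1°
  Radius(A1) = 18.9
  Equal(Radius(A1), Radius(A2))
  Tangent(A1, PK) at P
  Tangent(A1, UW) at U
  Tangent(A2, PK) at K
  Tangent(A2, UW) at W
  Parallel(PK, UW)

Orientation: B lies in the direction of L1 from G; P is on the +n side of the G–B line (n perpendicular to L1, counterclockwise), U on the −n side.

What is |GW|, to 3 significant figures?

58.1

The slot axis is L1's direction at 46.1°, so u = (cos 46.1°, sin 46.1°) = (0.693, 0.721) and n = (−sin 46.1°, cos 46.1°) = (-0.721, 0.693). G is at the origin and B lies 54.9 along u from G, so B = 54.9·u = (38.1, 39.6). Tangency of A1 to both parallel lines with radius 18.9 puts P and U at G ± 18.9·n: P = (-13.6, 13.1), U = (13.6, -13.1). Equal radii place K and W the same way about B: K = B + 18.9·n = (24.4, 52.7), W = B − 18.9·n = (51.7, 26.5). Then |GW| = |W − G| = 58.1.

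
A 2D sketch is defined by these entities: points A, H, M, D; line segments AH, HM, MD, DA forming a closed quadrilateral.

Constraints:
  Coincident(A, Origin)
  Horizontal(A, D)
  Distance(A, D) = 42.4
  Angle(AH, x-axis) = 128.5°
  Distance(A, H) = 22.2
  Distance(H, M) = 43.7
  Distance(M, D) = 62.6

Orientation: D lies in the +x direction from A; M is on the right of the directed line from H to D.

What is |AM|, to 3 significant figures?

30.0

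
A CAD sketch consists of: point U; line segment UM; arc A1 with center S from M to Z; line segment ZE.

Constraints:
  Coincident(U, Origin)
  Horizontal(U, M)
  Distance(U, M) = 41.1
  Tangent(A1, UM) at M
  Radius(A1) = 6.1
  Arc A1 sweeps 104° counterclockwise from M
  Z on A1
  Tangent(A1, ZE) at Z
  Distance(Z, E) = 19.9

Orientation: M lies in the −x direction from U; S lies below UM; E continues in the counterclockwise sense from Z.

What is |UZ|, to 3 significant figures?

47.6

A1 meets UM tangentially, so SM is at right angles to UM, so S = M + (0, -6.1) = (-41.1, -6.10). On A1, M sits at bearing 90° from S; a 104° counterclockwise sweep puts Z at bearing 194°, so Z = S + 6.1·(cos 194°, sin 194°) = (-47.0, -7.58). Then |UZ| = |Z − U| = 47.6.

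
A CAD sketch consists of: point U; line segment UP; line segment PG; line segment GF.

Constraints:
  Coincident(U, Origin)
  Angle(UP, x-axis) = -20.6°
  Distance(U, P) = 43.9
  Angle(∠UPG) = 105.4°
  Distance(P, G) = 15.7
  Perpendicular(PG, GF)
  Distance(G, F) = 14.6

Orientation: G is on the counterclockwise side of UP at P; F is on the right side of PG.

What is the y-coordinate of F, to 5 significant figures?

-11.326

U is at the origin; UP runs at -20.6° with length 43.9, so P = 43.9·(cos -20.6°, sin -20.6°) = (41.093, -15.446). ∠UPG = 105.4°, so PG runs at -20.6° + (180° − 105.4°) = 54.000° from the x-axis; with |PG| = 15.7, G = P + 15.7·(cos 54.000°, sin 54.000°) = (50.321, -2.7443). PG is perpendicular to GF; with |GF| = 14.6 on the right of PG, F = G + 14.6·(0.80902, -0.58779) = (62.133, -11.326). So F.y = -11.326.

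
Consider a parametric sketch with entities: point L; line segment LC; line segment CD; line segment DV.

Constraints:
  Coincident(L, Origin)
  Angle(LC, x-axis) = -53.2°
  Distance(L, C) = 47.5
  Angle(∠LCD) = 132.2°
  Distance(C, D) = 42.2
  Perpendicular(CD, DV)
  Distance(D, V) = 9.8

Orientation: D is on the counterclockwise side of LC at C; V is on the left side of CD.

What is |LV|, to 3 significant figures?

78.3

L is at the origin; LC runs at -53.2° with length 47.5, so C = 47.5·(cos -53.2°, sin -53.2°) = (28.5, -38.0). ∠LCD = 132.2°, so CD runs at -53.2° + (180° − 132.2°) = -5.40° from the x-axis; with |CD| = 42.2, D = C + 42.2·(cos -5.40°, sin -5.40°) = (70.5, -42.0). The perpendicularity gives DV at right angles to CD; with |DV| = 9.8 on the left of CD, V = D + 9.8·(0.0941, 0.996) = (71.4, -32.2). Then |LV| = |V − L| = 78.3.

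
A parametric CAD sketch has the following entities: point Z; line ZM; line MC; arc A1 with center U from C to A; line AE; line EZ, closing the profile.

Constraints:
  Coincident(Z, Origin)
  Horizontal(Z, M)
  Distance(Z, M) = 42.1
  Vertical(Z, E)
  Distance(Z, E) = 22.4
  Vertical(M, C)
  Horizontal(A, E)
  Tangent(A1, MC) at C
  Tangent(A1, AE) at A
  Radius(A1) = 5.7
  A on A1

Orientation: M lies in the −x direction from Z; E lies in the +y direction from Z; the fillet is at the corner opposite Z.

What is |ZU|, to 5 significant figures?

40.048

Z and E share the same x with |ZE| = 22.4 and E on the +y side, so E = (0.0000, 22.400). The virtual corner opposite Z is at (-42.100, 22.400). The tangent condition forces UC to be normal to MC and since A1 is tangent to AE there, UA ⟂ AE, with radius 5.7, so the center U sits 5.7 in from both sides at U = (-36.400, 16.700). Then |ZU| = |U − Z| = 40.048.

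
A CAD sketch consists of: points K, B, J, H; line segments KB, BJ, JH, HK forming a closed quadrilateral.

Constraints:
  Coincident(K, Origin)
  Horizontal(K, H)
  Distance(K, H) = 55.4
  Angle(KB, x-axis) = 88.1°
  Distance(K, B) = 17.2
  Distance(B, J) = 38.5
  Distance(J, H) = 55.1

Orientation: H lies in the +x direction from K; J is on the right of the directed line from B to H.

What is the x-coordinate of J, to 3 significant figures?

4.50

Checks: |BJ| = 38.50 ✓; |JH| = 55.10 ✓.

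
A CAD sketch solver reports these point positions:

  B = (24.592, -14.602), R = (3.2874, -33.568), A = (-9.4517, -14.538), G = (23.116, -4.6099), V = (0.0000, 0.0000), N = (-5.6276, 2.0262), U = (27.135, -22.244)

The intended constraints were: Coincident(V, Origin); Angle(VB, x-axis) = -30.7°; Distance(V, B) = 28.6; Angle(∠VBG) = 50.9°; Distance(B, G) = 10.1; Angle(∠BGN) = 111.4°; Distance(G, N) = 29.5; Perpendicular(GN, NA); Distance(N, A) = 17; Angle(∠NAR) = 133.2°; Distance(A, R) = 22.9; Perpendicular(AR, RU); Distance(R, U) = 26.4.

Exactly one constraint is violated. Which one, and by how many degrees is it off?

Perpendicular(AR, RU) — off by 8.40°.

V = (0.00, 0.00) ✓; VB at -30.70° ✓; |VB| = 28.60 ✓; ∠VBG = 50.90° ✓; |BG| = 10.10 ✓; ∠BGN = 111.4° ✓; |GN| = 29.50 ✓; ∠(GN, NA) = 90.00° ✓; |NA| = 17.00 ✓; ∠NAR = 133.2° ✓; |AR| = 22.90 ✓; ∠(AR, RU) = 81.60° ✗; |RU| = 26.40 ✓.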